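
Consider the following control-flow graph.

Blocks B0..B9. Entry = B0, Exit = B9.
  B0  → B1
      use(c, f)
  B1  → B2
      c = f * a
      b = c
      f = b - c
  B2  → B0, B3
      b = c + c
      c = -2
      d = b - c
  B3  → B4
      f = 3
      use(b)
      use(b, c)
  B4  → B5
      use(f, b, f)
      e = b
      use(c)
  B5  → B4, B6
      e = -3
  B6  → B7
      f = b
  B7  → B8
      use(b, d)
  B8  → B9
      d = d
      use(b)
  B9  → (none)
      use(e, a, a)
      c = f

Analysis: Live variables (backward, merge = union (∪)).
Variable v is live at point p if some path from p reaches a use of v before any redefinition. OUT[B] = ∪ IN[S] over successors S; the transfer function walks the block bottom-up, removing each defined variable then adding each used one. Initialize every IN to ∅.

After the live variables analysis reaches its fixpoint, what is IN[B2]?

Converged values:
  B0:   IN={a, c, f}   OUT={a, f}
  B1:   IN={a, f}   OUT={a, c, f}
  B2:   IN={a, c, f}   OUT={a, b, c, d, f}
  B3:   IN={a, b, c, d}   OUT={a, b, c, d, f}
  B4:   IN={a, b, c, d, f}   OUT={a, b, c, d, f}
  B5:   IN={a, b, c, d, f}   OUT={a, b, c, d, e, f}
  B6:   IN={a, b, d, e}   OUT={a, b, d, e, f}
  B7:   IN={a, b, d, e, f}   OUT={a, b, d, e, f}
  B8:   IN={a, b, d, e, f}   OUT={a, e, f}
  B9:   IN={a, e, f}   OUT={}

Merge at B2: OUT[B2] = IN[B0] ⊔ IN[B3] = {a, b, c, d, f}
Applying B2's transfer function to that OUT value gives IN[B2] (row B2 above).

Answer: {a, c, f}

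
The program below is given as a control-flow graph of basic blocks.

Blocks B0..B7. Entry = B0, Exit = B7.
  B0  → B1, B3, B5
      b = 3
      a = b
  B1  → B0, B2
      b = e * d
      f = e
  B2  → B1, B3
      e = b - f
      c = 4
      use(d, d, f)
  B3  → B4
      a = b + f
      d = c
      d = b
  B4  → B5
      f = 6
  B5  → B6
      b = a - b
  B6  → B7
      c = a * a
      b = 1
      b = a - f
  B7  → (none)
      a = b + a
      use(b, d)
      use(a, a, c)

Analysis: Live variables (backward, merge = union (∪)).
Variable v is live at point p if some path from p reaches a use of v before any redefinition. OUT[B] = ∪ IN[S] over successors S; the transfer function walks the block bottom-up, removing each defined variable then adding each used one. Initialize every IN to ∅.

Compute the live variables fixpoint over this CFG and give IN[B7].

Answer: {a, b, c, d}

Working:
Per-block solution:
  B0:   IN={c, d, e, f}   OUT={a, b, c, d, e, f}
  B1:   IN={c, d, e}   OUT={b, c, d, e, f}
  B2:   IN={b, d, f}   OUT={b, c, d, e, f}
  B3:   IN={b, c, f}   OUT={a, b, d}
  B4:   IN={a, b, d}   OUT={a, b, d, f}
  B5:   IN={a, b, d, f}   OUT={a, d, f}
  B6:   IN={a, d, f}   OUT={a, b, c, d}
  B7:   IN={a, b, c, d}   OUT={}

B7 is the boundary node: OUT[B7] = {}
Applying B7's transfer function to that OUT value gives IN[B7] (row B7 above).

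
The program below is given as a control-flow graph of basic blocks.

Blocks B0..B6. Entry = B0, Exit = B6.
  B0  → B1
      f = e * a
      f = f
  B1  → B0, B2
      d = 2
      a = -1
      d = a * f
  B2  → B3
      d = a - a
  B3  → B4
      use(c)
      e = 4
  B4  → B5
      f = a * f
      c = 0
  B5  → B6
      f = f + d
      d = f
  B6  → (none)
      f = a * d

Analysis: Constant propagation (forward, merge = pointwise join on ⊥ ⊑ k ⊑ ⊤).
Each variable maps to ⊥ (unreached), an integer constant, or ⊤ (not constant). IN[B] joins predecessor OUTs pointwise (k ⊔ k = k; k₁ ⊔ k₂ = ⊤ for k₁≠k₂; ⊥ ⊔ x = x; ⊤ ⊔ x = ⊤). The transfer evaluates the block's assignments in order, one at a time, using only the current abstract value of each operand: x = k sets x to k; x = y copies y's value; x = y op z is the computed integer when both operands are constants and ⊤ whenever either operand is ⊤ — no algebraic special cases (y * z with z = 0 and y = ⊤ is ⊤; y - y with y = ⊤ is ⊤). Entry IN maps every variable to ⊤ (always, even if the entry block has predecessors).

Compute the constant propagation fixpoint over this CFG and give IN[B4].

Answer: {a: -1, b: ⊤, c: ⊤, d: 0, e: 4, f: ⊤}

Working:
Converged values:
  B0:   IN=(all ⊤)   OUT=(all ⊤)
  B1:   IN=(all ⊤)   OUT={a:-1; rest ⊤}
  B2:   IN={a:-1; rest ⊤}   OUT={a:-1, d:0; rest ⊤}
  B3:   IN={a:-1, d:0; rest ⊤}   OUT={a:-1, d:0, e:4; rest ⊤}
  B4:   IN={a:-1, d:0, e:4; rest ⊤}   OUT={a:-1, c:0, d:0, e:4; rest ⊤}
  B5:   IN={a:-1, c:0, d:0, e:4; rest ⊤}   OUT={a:-1, c:0, e:4; rest ⊤}
  B6:   IN={a:-1, c:0, e:4; rest ⊤}   OUT={a:-1, c:0, e:4; rest ⊤}

Merge at B4: IN[B4] = OUT[B3] = {a: -1, b: ⊤, c: ⊤, d: 0, e: 4, f: ⊤}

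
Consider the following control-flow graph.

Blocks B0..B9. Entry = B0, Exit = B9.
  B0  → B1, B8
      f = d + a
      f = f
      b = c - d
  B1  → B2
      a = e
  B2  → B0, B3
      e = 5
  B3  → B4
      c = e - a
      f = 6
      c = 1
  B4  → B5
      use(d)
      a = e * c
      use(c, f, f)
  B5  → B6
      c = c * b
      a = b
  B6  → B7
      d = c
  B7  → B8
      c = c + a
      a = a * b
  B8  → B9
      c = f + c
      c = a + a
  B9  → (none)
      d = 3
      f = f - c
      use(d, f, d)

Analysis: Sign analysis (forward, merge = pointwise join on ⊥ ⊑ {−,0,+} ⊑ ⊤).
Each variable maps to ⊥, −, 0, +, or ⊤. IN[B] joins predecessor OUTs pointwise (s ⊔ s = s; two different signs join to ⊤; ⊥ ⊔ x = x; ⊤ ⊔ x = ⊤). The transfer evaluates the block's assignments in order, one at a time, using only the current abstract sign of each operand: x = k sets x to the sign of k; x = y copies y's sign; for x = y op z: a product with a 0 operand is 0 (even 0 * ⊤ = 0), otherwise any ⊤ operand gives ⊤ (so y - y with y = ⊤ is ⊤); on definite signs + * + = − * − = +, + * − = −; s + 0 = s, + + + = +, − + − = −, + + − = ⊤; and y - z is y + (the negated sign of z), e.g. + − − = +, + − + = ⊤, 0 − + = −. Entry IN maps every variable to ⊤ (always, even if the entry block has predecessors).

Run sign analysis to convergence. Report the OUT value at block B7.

Answer: {a: ⊤, b: ⊤, c: ⊤, d: ⊤, e: +, f: +}

Working:
Fixpoint table:
  B0:   IN=(all ⊤)   OUT=(all ⊤)
  B1:   IN=(all ⊤)   OUT=(all ⊤)
  B2:   IN=(all ⊤)   OUT={e:+; rest ⊤}
  B3:   IN={e:+; rest ⊤}   OUT={c:+, e:+, f:+; rest ⊤}
  B4:   IN={c:+, e:+, f:+; rest ⊤}   OUT={a:+, c:+, e:+, f:+; rest ⊤}
  B5:   IN={a:+, c:+, e:+, f:+; rest ⊤}   OUT={e:+, f:+; rest ⊤}
  B6:   IN={e:+, f:+; rest ⊤}   OUT={e:+, f:+; rest ⊤}
  B7:   IN={e:+, f:+; rest ⊤}   OUT={e:+, f:+; rest ⊤}
  B8:   IN=(all ⊤)   OUT=(all ⊤)
  B9:   IN=(all ⊤)   OUT={d:+; rest ⊤}

Merge at B7: IN[B7] = OUT[B6] = {a: ⊤, b: ⊤, c: ⊤, d: ⊤, e: +, f: +}
Applying B7's transfer function to that IN value gives OUT[B7] (row B7 above).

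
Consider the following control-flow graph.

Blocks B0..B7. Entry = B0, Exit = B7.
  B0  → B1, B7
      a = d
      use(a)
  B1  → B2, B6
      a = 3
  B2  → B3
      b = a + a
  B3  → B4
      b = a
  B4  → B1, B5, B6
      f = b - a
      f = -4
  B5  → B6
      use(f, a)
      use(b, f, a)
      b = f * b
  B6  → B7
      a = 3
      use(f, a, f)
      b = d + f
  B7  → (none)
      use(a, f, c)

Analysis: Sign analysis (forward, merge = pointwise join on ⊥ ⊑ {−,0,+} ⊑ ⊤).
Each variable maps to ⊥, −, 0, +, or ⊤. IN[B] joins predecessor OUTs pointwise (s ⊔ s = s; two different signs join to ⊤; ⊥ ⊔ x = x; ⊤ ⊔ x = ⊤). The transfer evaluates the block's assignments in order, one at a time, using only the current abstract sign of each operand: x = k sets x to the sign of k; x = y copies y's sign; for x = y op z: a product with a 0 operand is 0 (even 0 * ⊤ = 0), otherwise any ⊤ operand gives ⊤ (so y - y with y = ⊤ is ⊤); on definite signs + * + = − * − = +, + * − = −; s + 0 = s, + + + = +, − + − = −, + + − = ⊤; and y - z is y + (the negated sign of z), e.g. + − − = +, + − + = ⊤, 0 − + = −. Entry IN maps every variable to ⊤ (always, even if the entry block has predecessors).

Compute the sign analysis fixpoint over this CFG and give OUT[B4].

Converged values:
  B0: | IN=(all ⊤) | OUT=(all ⊤)
  B1: | IN=(all ⊤) | OUT={a:+; rest ⊤}
  B2: | IN={a:+; rest ⊤} | OUT={a:+, b:+; rest ⊤}
  B3: | IN={a:+, b:+; rest ⊤} | OUT={a:+, b:+; rest ⊤}
  B4: | IN={a:+, b:+; rest ⊤} | OUT={a:+, b:+, f:-; rest ⊤}
  B5: | IN={a:+, b:+, f:-; rest ⊤} | OUT={a:+, b:-, f:-; rest ⊤}
  B6: | IN={a:+; rest ⊤} | OUT={a:+; rest ⊤}
  B7: | IN=(all ⊤) | OUT=(all ⊤)

Merge at B4: IN[B4] = OUT[B3] = {a: +, b: +, c: ⊤, d: ⊤, e: ⊤, f: ⊤}
Applying B4's transfer function to that IN value gives OUT[B4] (row B4 above).

Answer: {a: +, b: +, c: ⊤, d: ⊤, e: ⊤, f: -}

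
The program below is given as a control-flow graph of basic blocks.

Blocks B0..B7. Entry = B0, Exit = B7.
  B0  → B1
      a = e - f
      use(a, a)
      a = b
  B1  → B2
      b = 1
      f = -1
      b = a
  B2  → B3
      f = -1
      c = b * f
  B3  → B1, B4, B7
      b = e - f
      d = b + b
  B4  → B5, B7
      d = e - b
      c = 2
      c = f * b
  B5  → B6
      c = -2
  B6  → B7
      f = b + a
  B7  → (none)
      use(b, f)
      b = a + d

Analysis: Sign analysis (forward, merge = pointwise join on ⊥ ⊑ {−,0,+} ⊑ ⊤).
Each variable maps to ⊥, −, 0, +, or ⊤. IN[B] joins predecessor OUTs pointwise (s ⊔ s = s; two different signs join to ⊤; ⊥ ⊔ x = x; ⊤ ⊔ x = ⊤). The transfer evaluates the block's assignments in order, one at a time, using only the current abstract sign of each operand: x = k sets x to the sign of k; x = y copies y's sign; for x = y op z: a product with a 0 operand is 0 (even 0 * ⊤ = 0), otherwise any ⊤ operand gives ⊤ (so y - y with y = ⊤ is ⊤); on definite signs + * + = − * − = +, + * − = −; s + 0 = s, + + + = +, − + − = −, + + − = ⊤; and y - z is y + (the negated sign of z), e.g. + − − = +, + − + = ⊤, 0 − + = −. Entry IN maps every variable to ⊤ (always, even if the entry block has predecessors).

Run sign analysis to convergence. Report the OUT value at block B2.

Answer: {a: ⊤, b: ⊤, c: ⊤, d: ⊤, e: ⊤, f: -}

Derivation:
Converged values:
  B0: | IN=(all ⊤) | OUT=(all ⊤)
  B1: | IN=(all ⊤) | OUT={f:-; rest ⊤}
  B2: | IN={f:-; rest ⊤} | OUT={f:-; rest ⊤}
  B3: | IN={f:-; rest ⊤} | OUT={f:-; rest ⊤}
  B4: | IN={f:-; rest ⊤} | OUT={f:-; rest ⊤}
  B5: | IN={f:-; rest ⊤} | OUT={c:-, f:-; rest ⊤}
  B6: | IN={c:-, f:-; rest ⊤} | OUT={c:-; rest ⊤}
  B7: | IN=(all ⊤) | OUT=(all ⊤)

Merge at B2: IN[B2] = OUT[B1] = {a: ⊤, b: ⊤, c: ⊤, d: ⊤, e: ⊤, f: -}
Applying B2's transfer function to that IN value gives OUT[B2] (row B2 above).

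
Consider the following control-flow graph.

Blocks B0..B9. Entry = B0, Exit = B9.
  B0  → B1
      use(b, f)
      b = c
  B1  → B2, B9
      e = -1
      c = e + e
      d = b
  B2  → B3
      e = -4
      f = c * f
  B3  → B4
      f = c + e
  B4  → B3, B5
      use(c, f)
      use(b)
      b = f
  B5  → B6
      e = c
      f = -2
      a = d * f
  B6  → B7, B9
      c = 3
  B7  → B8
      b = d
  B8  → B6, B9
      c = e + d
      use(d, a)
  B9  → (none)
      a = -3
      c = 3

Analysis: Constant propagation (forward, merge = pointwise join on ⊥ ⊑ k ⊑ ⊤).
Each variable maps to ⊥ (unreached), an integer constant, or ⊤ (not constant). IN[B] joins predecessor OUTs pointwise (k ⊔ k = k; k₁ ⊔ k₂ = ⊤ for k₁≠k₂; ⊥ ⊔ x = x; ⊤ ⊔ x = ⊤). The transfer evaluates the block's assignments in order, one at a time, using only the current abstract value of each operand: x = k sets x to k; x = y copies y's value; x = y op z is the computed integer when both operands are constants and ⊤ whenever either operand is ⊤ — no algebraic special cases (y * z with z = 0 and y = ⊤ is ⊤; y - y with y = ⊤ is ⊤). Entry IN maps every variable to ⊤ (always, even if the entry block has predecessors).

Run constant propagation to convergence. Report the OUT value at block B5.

Fixpoint table:
  B0:   IN=(all ⊤)   OUT=(all ⊤)
  B1:   IN=(all ⊤)   OUT={c:-2, e:-1; rest ⊤}
  B2:   IN={c:-2, e:-1; rest ⊤}   OUT={c:-2, e:-4; rest ⊤}
  B3:   IN={c:-2, e:-4; rest ⊤}   OUT={c:-2, e:-4, f:-6; rest ⊤}
  B4:   IN={c:-2, e:-4, f:-6; rest ⊤}   OUT={b:-6, c:-2, e:-4, f:-6; rest ⊤}
  B5:   IN={b:-6, c:-2, e:-4, f:-6; rest ⊤}   OUT={b:-6, c:-2, e:-2, f:-2; rest ⊤}
  B6:   IN={e:-2, f:-2; rest ⊤}   OUT={c:3, e:-2, f:-2; rest ⊤}
  B7:   IN={c:3, e:-2, f:-2; rest ⊤}   OUT={c:3, e:-2, f:-2; rest ⊤}
  B8:   IN={c:3, e:-2, f:-2; rest ⊤}   OUT={e:-2, f:-2; rest ⊤}
  B9:   IN=(all ⊤)   OUT={a:-3, c:3; rest ⊤}

Merge at B5: IN[B5] = OUT[B4] = {a: ⊤, b: -6, c: -2, d: ⊤, e: -4, f: -6}
Applying B5's transfer function to that IN value gives OUT[B5] (row B5 above).

Answer: {a: ⊤, b: -6, c: -2, d: ⊤, e: -2, f: -2}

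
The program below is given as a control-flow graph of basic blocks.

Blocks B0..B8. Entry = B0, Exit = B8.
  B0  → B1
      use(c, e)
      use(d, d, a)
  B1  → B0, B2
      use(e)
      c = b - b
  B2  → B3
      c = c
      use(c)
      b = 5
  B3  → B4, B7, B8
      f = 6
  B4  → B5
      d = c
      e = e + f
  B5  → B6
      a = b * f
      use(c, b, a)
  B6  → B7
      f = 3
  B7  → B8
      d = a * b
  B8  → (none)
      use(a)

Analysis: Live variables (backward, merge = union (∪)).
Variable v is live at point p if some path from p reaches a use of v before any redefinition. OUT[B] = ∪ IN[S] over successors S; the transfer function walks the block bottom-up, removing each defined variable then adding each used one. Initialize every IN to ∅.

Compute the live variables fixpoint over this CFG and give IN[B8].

Fixpoint table:
  B0:  IN={a, b, c, d, e}  OUT={a, b, d, e}
  B1:  IN={a, b, d, e}  OUT={a, b, c, d, e}
  B2:  IN={a, c, e}  OUT={a, b, c, e}
  B3:  IN={a, b, c, e}  OUT={a, b, c, e, f}
  B4:  IN={b, c, e, f}  OUT={b, c, f}
  B5:  IN={b, c, f}  OUT={a, b}
  B6:  IN={a, b}  OUT={a, b}
  B7:  IN={a, b}  OUT={a}
  B8:  IN={a}  OUT={}

B8 is the boundary node: OUT[B8] = {}
Applying B8's transfer function to that OUT value gives IN[B8] (row B8 above).

Answer: {a}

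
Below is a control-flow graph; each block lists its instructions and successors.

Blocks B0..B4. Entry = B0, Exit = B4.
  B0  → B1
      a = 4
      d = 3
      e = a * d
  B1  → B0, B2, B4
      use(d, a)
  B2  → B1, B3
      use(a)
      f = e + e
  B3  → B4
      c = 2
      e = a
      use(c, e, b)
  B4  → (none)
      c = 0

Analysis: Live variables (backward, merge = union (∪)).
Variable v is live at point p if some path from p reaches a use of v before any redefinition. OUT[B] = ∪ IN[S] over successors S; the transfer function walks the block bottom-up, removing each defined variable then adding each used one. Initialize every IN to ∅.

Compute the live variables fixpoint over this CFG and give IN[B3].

Answer: {a, b}

Trace:
Converged values:
  B0:  IN={b}  OUT={a, b, d, e}
  B1:  IN={a, b, d, e}  OUT={a, b, d, e}
  B2:  IN={a, b, d, e}  OUT={a, b, d, e}
  B3:  IN={a, b}  OUT={}
  B4:  IN={}  OUT={}

Merge at B3: OUT[B3] = IN[B4] = {}
Applying B3's transfer function to that OUT value gives IN[B3] (row B3 above).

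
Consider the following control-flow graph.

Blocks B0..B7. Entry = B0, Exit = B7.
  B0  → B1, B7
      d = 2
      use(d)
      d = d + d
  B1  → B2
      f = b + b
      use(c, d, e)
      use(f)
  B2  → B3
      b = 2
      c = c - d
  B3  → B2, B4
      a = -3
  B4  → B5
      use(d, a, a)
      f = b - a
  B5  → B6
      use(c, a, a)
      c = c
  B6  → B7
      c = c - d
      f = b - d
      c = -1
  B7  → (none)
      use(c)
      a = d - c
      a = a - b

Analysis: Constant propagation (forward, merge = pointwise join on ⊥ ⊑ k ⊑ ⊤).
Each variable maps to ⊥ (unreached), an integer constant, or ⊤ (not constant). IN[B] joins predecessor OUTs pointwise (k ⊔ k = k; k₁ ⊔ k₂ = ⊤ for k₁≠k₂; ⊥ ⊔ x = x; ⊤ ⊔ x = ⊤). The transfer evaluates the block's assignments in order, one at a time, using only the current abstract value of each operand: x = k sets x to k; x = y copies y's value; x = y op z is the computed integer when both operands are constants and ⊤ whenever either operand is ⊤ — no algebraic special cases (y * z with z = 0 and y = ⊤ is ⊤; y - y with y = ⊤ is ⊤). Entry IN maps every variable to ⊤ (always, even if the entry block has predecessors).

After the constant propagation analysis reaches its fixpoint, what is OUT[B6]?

Per-block solution:
  B0: | IN=(all ⊤) | OUT={d:4; rest ⊤}
  B1: | IN={d:4; rest ⊤} | OUT={d:4; rest ⊤}
  B2: | IN={d:4; rest ⊤} | OUT={b:2, d:4; rest ⊤}
  B3: | IN={b:2, d:4; rest ⊤} | OUT={a:-3, b:2, d:4; rest ⊤}
  B4: | IN={a:-3, b:2, d:4; rest ⊤} | OUT={a:-3, b:2, d:4, f:5; rest ⊤}
  B5: | IN={a:-3, b:2, d:4, f:5; rest ⊤} | OUT={a:-3, b:2, d:4, f:5; rest ⊤}
  B6: | IN={a:-3, b:2, d:4, f:5; rest ⊤} | OUT={a:-3, b:2, c:-1, d:4, f:-2; rest ⊤}
  B7: | IN={d:4; rest ⊤} | OUT={d:4; rest ⊤}

Merge at B6: IN[B6] = OUT[B5] = {a: -3, b: 2, c: ⊤, d: 4, e: ⊤, f: 5}
Applying B6's transfer function to that IN value gives OUT[B6] (row B6 above).

Answer: {a: -3, b: 2, c: -1, d: 4, e: ⊤, f: -2}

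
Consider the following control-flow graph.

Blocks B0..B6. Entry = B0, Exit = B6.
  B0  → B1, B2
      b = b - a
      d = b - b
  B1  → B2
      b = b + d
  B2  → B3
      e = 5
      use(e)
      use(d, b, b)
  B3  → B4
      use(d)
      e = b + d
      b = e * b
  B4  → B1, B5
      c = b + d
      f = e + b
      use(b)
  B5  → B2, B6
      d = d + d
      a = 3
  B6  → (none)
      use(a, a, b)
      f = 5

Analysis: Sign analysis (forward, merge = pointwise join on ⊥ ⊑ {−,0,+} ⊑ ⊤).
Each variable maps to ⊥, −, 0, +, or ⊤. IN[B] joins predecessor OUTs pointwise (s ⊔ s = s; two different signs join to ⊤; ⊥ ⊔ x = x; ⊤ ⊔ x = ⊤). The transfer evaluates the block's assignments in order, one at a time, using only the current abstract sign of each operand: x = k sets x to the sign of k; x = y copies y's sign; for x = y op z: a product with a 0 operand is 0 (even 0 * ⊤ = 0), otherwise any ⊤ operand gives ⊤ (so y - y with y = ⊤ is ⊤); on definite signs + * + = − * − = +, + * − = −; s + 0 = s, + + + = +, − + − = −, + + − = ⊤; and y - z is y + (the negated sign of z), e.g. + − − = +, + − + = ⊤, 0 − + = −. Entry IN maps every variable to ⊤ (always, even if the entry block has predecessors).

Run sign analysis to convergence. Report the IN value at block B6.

Converged values:
  B0:   IN=(all ⊤)   OUT=(all ⊤)
  B1:   IN=(all ⊤)   OUT=(all ⊤)
  B2:   IN=(all ⊤)   OUT={e:+; rest ⊤}
  B3:   IN={e:+; rest ⊤}   OUT=(all ⊤)
  B4:   IN=(all ⊤)   OUT=(all ⊤)
  B5:   IN=(all ⊤)   OUT={a:+; rest ⊤}
  B6:   IN={a:+; rest ⊤}   OUT={a:+, f:+; rest ⊤}

Merge at B6: IN[B6] = OUT[B5] = {a: +, b: ⊤, c: ⊤, d: ⊤, e: ⊤, f: ⊤}

Answer: {a: +, b: ⊤, c: ⊤, d: ⊤, e: ⊤, f: ⊤}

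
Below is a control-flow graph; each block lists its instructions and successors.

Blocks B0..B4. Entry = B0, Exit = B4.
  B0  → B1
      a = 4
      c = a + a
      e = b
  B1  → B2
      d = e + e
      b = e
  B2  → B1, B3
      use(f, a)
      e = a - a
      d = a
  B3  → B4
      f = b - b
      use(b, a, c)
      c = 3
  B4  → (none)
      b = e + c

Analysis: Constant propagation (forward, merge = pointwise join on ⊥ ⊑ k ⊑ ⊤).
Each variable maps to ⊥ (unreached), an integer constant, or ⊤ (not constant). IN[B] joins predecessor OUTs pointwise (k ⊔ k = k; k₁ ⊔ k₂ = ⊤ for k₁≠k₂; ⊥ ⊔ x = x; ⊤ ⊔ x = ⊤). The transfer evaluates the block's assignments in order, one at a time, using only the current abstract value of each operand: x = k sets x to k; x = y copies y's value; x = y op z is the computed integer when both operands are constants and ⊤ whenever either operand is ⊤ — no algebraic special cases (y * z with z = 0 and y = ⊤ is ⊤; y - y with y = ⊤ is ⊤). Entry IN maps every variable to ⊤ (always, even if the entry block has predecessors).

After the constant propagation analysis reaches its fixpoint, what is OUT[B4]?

Answer: {a: 4, b: 3, c: 3, d: 4, e: 0, f: ⊤}

Derivation:
Converged values:
  B0:  IN=(all ⊤)  OUT={a:4, c:8; rest ⊤}
  B1:  IN={a:4, c:8; rest ⊤}  OUT={a:4, c:8; rest ⊤}
  B2:  IN={a:4, c:8; rest ⊤}  OUT={a:4, c:8, d:4, e:0; rest ⊤}
  B3:  IN={a:4, c:8, d:4, e:0; rest ⊤}  OUT={a:4, c:3, d:4, e:0; rest ⊤}
  B4:  IN={a:4, c:3, d:4, e:0; rest ⊤}  OUT={a:4, b:3, c:3, d:4, e:0; rest ⊤}

Merge at B4: IN[B4] = OUT[B3] = {a: 4, b: ⊤, c: 3, d: 4, e: 0, f: ⊤}
Applying B4's transfer function to that IN value gives OUT[B4] (row B4 above).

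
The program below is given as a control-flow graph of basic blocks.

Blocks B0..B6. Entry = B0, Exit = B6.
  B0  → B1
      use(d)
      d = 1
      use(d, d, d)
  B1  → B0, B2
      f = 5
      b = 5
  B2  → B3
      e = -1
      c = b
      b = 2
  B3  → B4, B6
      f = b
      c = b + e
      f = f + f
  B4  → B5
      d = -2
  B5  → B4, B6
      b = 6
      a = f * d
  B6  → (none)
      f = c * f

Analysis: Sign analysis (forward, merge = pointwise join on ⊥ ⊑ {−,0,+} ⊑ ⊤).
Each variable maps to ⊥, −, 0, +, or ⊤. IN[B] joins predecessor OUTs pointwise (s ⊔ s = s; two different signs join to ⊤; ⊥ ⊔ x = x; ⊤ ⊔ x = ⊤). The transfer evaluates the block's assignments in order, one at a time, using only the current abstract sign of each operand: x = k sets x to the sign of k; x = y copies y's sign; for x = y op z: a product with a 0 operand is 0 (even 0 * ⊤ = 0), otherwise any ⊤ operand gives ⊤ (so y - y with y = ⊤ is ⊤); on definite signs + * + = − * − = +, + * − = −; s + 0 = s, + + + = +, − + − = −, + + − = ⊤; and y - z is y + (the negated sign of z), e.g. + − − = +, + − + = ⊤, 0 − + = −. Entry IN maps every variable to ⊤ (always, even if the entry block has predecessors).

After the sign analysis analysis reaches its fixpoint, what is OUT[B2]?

Fixpoint table:
  B0:   IN=(all ⊤)   OUT={d:+; rest ⊤}
  B1:   IN={d:+; rest ⊤}   OUT={b:+, d:+, f:+; rest ⊤}
  B2:   IN={b:+, d:+, f:+; rest ⊤}   OUT={b:+, c:+, d:+, e:-, f:+; rest ⊤}
  B3:   IN={b:+, c:+, d:+, e:-, f:+; rest ⊤}   OUT={b:+, d:+, e:-, f:+; rest ⊤}
  B4:   IN={b:+, e:-, f:+; rest ⊤}   OUT={b:+, d:-, e:-, f:+; rest ⊤}
  B5:   IN={b:+, d:-, e:-, f:+; rest ⊤}   OUT={a:-, b:+, d:-, e:-, f:+; rest ⊤}
  B6:   IN={b:+, e:-, f:+; rest ⊤}   OUT={b:+, e:-; rest ⊤}

Merge at B2: IN[B2] = OUT[B1] = {a: ⊤, b: +, c: ⊤, d: +, e: ⊤, f: +}
Applying B2's transfer function to that IN value gives OUT[B2] (row B2 above).

Answer: {a: ⊤, b: +, c: +, d: +, e: -, f: +}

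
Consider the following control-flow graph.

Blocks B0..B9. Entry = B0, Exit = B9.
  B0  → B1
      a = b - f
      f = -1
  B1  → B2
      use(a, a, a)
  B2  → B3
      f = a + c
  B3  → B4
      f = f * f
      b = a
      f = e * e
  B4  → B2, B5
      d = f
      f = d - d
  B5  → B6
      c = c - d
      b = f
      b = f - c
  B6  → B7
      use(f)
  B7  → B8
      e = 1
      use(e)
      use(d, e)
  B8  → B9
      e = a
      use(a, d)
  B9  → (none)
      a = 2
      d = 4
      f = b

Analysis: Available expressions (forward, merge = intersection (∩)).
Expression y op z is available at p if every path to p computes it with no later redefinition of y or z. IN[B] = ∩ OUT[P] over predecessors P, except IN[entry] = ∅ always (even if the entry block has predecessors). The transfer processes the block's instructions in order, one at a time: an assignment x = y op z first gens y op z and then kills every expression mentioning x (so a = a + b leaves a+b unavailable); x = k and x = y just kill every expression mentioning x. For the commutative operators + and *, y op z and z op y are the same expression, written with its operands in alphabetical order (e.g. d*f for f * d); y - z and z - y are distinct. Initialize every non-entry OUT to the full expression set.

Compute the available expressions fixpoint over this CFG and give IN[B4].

Per-block solution:
  B0:  IN={}  OUT={}
  B1:  IN={}  OUT={}
  B2:  IN={}  OUT={a+c}
  B3:  IN={a+c}  OUT={a+c, e*e}
  B4:  IN={a+c, e*e}  OUT={a+c, d-d, e*e}
  B5:  IN={a+c, d-d, e*e}  OUT={d-d, e*e, f-c}
  B6:  IN={d-d, e*e, f-c}  OUT={d-d, e*e, f-c}
  B7:  IN={d-d, e*e, f-c}  OUT={d-d, f-c}
  B8:  IN={d-d, f-c}  OUT={d-d, f-c}
  B9:  IN={d-d, f-c}  OUT={}

Merge at B4: IN[B4] = OUT[B3] = {a+c, e*e}

Answer: {a+c, e*e}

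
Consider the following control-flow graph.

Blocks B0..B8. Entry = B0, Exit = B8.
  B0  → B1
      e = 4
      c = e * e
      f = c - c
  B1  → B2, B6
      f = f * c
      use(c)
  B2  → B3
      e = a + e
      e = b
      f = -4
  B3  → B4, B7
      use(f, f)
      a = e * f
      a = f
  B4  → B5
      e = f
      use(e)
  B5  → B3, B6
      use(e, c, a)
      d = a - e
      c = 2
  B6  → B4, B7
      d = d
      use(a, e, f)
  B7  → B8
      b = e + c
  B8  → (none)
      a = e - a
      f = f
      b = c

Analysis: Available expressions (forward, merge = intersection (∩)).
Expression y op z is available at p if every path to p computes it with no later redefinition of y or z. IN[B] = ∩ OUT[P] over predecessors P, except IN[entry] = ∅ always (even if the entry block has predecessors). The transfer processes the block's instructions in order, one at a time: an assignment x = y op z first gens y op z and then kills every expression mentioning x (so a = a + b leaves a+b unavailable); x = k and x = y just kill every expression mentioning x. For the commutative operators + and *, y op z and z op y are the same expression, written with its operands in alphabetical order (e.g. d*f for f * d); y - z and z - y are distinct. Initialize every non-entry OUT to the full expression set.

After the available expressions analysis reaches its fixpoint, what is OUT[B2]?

Answer: {c-c}

Working:
Converged values:
  B0: | IN={} | OUT={c-c, e*e}
  B1: | IN={c-c, e*e} | OUT={c-c, e*e}
  B2: | IN={c-c, e*e} | OUT={c-c}
  B3: | IN={} | OUT={e*f}
  B4: | IN={} | OUT={}
  B5: | IN={} | OUT={a-e}
  B6: | IN={} | OUT={}
  B7: | IN={} | OUT={c+e}
  B8: | IN={c+e} | OUT={c+e}

Merge at B2: IN[B2] = OUT[B1] = {c-c, e*e}
Applying B2's transfer function to that IN value gives OUT[B2] (row B2 above).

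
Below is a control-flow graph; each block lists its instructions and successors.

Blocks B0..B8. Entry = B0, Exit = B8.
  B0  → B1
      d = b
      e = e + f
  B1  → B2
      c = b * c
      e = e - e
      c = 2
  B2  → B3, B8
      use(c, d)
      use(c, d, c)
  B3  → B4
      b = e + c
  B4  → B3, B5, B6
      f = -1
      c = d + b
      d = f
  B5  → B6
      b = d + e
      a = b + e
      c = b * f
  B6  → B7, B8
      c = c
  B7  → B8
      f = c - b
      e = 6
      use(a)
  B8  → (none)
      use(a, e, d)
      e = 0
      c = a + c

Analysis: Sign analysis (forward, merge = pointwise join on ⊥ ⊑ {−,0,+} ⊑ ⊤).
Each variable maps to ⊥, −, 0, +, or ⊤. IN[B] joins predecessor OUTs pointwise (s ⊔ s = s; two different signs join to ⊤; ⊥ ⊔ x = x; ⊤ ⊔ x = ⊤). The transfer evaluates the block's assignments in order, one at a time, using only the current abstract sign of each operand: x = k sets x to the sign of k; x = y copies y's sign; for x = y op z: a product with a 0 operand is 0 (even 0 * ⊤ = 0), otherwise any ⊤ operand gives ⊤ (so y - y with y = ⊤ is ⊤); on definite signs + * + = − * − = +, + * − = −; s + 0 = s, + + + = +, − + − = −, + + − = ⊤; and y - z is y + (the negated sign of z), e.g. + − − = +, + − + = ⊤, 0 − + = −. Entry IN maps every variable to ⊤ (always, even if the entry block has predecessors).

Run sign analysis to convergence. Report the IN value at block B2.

Answer: {a: ⊤, b: ⊤, c: +, d: ⊤, e: ⊤, f: ⊤}

Working:
Fixpoint table:
  B0: | IN=(all ⊤) | OUT=(all ⊤)
  B1: | IN=(all ⊤) | OUT={c:+; rest ⊤}
  B2: | IN={c:+; rest ⊤} | OUT={c:+; rest ⊤}
  B3: | IN=(all ⊤) | OUT=(all ⊤)
  B4: | IN=(all ⊤) | OUT={d:-, f:-; rest ⊤}
  B5: | IN={d:-, f:-; rest ⊤} | OUT={d:-, f:-; rest ⊤}
  B6: | IN={d:-, f:-; rest ⊤} | OUT={d:-, f:-; rest ⊤}
  B7: | IN={d:-, f:-; rest ⊤} | OUT={d:-, e:+; rest ⊤}
  B8: | IN=(all ⊤) | OUT={e:0; rest ⊤}

Merge at B2: IN[B2] = OUT[B1] = {a: ⊤, b: ⊤, c: +, d: ⊤, e: ⊤, f: ⊤}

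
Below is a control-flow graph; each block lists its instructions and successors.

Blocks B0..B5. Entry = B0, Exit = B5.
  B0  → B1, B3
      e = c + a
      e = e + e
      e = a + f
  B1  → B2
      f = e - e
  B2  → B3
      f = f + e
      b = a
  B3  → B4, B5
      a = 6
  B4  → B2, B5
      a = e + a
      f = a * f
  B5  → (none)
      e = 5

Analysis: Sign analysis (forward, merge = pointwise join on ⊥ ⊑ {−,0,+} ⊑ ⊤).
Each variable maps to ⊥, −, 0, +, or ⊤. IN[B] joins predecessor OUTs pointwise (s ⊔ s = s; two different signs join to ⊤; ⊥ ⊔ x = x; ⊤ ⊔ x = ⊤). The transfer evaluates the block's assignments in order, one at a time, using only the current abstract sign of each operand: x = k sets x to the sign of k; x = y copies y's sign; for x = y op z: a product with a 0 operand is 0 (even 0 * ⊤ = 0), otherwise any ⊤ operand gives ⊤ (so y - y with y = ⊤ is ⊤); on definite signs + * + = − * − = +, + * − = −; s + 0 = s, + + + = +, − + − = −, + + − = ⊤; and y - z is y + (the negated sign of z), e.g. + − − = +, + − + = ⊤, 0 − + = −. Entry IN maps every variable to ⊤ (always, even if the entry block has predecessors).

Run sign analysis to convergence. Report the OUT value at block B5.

Answer: {a: ⊤, b: ⊤, c: ⊤, d: ⊤, e: +, f: ⊤}

Derivation:
Converged values:
  B0: | IN=(all ⊤) | OUT=(all ⊤)
  B1: | IN=(all ⊤) | OUT=(all ⊤)
  B2: | IN=(all ⊤) | OUT=(all ⊤)
  B3: | IN=(all ⊤) | OUT={a:+; rest ⊤}
  B4: | IN={a:+; rest ⊤} | OUT=(all ⊤)
  B5: | IN=(all ⊤) | OUT={e:+; rest ⊤}

Merge at B5: IN[B5] = OUT[B3] ⊔ OUT[B4] = {a: ⊤, b: ⊤, c: ⊤, d: ⊤, e: ⊤, f: ⊤}
Applying B5's transfer function to that IN value gives OUT[B5] (row B5 above).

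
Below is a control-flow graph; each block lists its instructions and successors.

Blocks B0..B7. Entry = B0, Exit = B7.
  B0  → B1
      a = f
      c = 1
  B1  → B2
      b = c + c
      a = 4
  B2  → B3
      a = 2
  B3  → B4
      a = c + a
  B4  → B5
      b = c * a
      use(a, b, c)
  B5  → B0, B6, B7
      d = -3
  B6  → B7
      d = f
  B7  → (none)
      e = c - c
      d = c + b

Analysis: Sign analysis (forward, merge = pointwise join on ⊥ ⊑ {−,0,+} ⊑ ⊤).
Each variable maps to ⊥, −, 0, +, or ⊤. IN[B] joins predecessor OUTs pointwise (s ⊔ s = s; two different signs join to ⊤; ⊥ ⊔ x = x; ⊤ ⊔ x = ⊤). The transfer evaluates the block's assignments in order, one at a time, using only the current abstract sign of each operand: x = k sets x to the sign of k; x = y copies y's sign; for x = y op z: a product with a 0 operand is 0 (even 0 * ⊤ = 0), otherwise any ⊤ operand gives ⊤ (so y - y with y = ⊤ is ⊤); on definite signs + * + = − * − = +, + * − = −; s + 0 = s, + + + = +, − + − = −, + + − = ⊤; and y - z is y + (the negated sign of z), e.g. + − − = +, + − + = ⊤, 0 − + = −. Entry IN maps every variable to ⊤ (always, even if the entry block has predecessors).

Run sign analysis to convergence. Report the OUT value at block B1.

Converged values:
  B0: | IN=(all ⊤) | OUT={c:+; rest ⊤}
  B1: | IN={c:+; rest ⊤} | OUT={a:+, b:+, c:+; rest ⊤}
  B2: | IN={a:+, b:+, c:+; rest ⊤} | OUT={a:+, b:+, c:+; rest ⊤}
  B3: | IN={a:+, b:+, c:+; rest ⊤} | OUT={a:+, b:+, c:+; rest ⊤}
  B4: | IN={a:+, b:+, c:+; rest ⊤} | OUT={a:+, b:+, c:+; rest ⊤}
  B5: | IN={a:+, b:+, c:+; rest ⊤} | OUT={a:+, b:+, c:+, d:-; rest ⊤}
  B6: | IN={a:+, b:+, c:+, d:-; rest ⊤} | OUT={a:+, b:+, c:+; rest ⊤}
  B7: | IN={a:+, b:+, c:+; rest ⊤} | OUT={a:+, b:+, c:+, d:+; rest ⊤}

Merge at B1: IN[B1] = OUT[B0] = {a: ⊤, b: ⊤, c: +, d: ⊤, e: ⊤, f: ⊤}
Applying B1's transfer function to that IN value gives OUT[B1] (row B1 above).

Answer: {a: +, b: +, c: +, d: ⊤, e: ⊤, f: ⊤}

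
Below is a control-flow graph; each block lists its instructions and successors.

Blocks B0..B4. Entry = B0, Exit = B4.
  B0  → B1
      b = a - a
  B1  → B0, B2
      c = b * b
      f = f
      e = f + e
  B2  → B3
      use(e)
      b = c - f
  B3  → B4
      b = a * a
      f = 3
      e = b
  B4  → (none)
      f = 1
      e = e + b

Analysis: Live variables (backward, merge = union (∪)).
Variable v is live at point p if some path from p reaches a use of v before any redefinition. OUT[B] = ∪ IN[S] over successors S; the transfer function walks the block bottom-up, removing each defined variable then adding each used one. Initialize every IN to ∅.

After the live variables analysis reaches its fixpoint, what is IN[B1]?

Converged values:
  B0:   IN={a, e, f}   OUT={a, b, e, f}
  B1:   IN={a, b, e, f}   OUT={a, c, e, f}
  B2:   IN={a, c, e, f}   OUT={a}
  B3:   IN={a}   OUT={b, e}
  B4:   IN={b, e}   OUT={}

Merge at B1: OUT[B1] = IN[B0] ⊔ IN[B2] = {a, c, e, f}
Applying B1's transfer function to that OUT value gives IN[B1] (row B1 above).

Answer: {a, b, e, f}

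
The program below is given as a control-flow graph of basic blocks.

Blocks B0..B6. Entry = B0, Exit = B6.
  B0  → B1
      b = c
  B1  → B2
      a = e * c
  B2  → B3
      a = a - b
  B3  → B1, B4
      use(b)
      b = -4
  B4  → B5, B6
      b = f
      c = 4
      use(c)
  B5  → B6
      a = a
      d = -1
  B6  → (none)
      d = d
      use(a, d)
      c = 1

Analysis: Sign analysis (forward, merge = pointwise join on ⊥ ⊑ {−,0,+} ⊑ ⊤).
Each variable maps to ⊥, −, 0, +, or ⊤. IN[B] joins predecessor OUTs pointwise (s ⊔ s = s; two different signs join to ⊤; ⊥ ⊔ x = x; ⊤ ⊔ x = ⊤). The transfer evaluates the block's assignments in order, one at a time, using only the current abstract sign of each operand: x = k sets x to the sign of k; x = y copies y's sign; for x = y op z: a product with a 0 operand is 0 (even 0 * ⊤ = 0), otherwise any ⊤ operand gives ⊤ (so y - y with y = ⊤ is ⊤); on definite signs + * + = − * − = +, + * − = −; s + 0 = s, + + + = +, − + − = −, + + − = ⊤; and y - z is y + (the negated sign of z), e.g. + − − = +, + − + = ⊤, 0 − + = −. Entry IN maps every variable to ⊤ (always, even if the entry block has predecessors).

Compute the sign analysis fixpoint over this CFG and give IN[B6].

Fixpoint table:
  B0:  IN=(all ⊤)  OUT=(all ⊤)
  B1:  IN=(all ⊤)  OUT=(all ⊤)
  B2:  IN=(all ⊤)  OUT=(all ⊤)
  B3:  IN=(all ⊤)  OUT={b:-; rest ⊤}
  B4:  IN={b:-; rest ⊤}  OUT={c:+; rest ⊤}
  B5:  IN={c:+; rest ⊤}  OUT={c:+, d:-; rest ⊤}
  B6:  IN={c:+; rest ⊤}  OUT={c:+; rest ⊤}

Merge at B6: IN[B6] = OUT[B4] ⊔ OUT[B5] = {a: ⊤, b: ⊤, c: +, d: ⊤, e: ⊤, f: ⊤}

Answer: {a: ⊤, b: ⊤, c: +, d: ⊤, e: ⊤, f: ⊤}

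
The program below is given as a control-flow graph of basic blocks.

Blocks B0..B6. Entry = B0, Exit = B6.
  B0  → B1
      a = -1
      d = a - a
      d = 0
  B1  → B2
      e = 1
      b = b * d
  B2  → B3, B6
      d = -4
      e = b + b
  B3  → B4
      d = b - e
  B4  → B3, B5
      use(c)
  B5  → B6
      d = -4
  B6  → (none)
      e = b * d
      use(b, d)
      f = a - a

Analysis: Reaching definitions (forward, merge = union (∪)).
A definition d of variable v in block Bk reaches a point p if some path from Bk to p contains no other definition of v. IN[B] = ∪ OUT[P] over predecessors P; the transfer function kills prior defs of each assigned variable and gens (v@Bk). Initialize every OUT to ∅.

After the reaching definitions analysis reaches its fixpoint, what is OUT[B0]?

Per-block solution:
  B0:  IN={}  OUT={a@B0, d@B0}
  B1:  IN={a@B0, d@B0}  OUT={a@B0, b@B1, d@B0, e@B1}
  B2:  IN={a@B0, b@B1, d@B0, e@B1}  OUT={a@B0, b@B1, d@B2, e@B2}
  B3:  IN={a@B0, b@B1, d@B2, d@B3, e@B2}  OUT={a@B0, b@B1, d@B3, e@B2}
  B4:  IN={a@B0, b@B1, d@B3, e@B2}  OUT={a@B0, b@B1, d@B3, e@B2}
  B5:  IN={a@B0, b@B1, d@B3, e@B2}  OUT={a@B0, b@B1, d@B5, e@B2}
  B6:  IN={a@B0, b@B1, d@B2, d@B5, e@B2}  OUT={a@B0, b@B1, d@B2, d@B5, e@B6, f@B6}

B0 is the boundary node: IN[B0] = {}
Applying B0's transfer function to that IN value gives OUT[B0] (row B0 above).

Answer: {a@B0, d@B0}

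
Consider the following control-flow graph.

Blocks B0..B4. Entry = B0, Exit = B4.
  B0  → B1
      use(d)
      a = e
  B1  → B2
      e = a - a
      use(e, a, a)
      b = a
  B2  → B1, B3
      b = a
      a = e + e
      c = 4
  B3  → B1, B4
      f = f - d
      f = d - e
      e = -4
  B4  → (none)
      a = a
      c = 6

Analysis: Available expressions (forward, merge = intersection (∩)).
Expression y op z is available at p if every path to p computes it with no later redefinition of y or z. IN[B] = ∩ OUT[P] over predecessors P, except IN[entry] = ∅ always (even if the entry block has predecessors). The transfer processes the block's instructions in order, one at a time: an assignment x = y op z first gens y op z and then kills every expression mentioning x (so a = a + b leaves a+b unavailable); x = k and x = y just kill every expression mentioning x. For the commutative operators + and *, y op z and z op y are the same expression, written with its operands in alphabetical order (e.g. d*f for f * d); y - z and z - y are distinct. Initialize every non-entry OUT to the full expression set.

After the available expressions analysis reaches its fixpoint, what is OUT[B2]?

Converged values:
  B0: | IN={} | OUT={}
  B1: | IN={} | OUT={a-a}
  B2: | IN={a-a} | OUT={e+e}
  B3: | IN={e+e} | OUT={}
  B4: | IN={} | OUT={}

Merge at B2: IN[B2] = OUT[B1] = {a-a}
Applying B2's transfer function to that IN value gives OUT[B2] (row B2 above).

Answer: {e+e}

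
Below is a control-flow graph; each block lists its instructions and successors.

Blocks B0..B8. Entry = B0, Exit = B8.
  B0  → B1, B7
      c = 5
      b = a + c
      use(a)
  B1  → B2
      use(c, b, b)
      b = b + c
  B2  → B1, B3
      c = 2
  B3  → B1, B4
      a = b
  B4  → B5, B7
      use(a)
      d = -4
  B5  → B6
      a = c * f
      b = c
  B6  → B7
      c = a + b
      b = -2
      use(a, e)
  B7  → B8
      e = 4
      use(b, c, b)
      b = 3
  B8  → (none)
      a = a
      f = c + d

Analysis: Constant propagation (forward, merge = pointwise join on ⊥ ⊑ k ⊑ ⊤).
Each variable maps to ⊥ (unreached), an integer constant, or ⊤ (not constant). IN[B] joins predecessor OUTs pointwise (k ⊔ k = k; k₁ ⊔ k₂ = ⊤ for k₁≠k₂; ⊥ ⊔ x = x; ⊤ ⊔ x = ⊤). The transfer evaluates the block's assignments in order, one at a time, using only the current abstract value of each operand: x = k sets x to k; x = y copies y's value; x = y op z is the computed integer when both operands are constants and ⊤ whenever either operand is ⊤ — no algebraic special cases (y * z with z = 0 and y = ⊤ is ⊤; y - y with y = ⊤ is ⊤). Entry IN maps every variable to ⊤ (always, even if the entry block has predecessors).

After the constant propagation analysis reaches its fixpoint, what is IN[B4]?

Answer: {a: ⊤, b: ⊤, c: 2, d: ⊤, e: ⊤, f: ⊤}

Trace:
Per-block solution:
  B0: | IN=(all ⊤) | OUT={c:5; rest ⊤}
  B1: | IN=(all ⊤) | OUT=(all ⊤)
  B2: | IN=(all ⊤) | OUT={c:2; rest ⊤}
  B3: | IN={c:2; rest ⊤} | OUT={c:2; rest ⊤}
  B4: | IN={c:2; rest ⊤} | OUT={c:2, d:-4; rest ⊤}
  B5: | IN={c:2, d:-4; rest ⊤} | OUT={b:2, c:2, d:-4; rest ⊤}
  B6: | IN={b:2, c:2, d:-4; rest ⊤} | OUT={b:-2, d:-4; rest ⊤}
  B7: | IN=(all ⊤) | OUT={b:3, e:4; rest ⊤}
  B8: | IN={b:3, e:4; rest ⊤} | OUT={b:3, e:4; rest ⊤}

Merge at B4: IN[B4] = OUT[B3] = {a: ⊤, b: ⊤, c: 2, d: ⊤, e: ⊤, f: ⊤}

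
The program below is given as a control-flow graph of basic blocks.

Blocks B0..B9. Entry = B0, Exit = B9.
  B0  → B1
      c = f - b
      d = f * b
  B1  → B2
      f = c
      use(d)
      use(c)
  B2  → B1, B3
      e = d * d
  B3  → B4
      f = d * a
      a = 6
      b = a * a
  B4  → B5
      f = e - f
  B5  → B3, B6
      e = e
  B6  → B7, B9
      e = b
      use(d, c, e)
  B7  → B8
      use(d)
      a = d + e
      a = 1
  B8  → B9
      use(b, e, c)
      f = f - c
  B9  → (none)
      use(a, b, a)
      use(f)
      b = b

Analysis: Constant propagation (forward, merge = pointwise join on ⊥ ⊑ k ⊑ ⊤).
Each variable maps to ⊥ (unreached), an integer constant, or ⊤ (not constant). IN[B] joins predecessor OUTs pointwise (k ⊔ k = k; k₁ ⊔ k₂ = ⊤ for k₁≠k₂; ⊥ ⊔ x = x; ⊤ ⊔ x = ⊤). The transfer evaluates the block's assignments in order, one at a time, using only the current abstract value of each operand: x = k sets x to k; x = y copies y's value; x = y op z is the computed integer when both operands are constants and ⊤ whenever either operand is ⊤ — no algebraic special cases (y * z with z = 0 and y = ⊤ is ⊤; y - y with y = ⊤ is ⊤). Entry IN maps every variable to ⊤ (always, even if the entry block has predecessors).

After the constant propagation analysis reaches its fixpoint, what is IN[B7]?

Converged values:
  B0:  IN=(all ⊤)  OUT=(all ⊤)
  B1:  IN=(all ⊤)  OUT=(all ⊤)
  B2:  IN=(all ⊤)  OUT=(all ⊤)
  B3:  IN=(all ⊤)  OUT={a:6, b:36; rest ⊤}
  B4:  IN={a:6, b:36; rest ⊤}  OUT={a:6, b:36; rest ⊤}
  B5:  IN={a:6, b:36; rest ⊤}  OUT={a:6, b:36; rest ⊤}
  B6:  IN={a:6, b:36; rest ⊤}  OUT={a:6, b:36, e:36; rest ⊤}
  B7:  IN={a:6, b:36, e:36; rest ⊤}  OUT={a:1, b:36, e:36; rest ⊤}
  B8:  IN={a:1, b:36, e:36; rest ⊤}  OUT={a:1, b:36, e:36; rest ⊤}
  B9:  IN={b:36, e:36; rest ⊤}  OUT={b:36, e:36; rest ⊤}

Merge at B7: IN[B7] = OUT[B6] = {a: 6, b: 36, c: ⊤, d: ⊤, e: 36, f: ⊤}

Answer: {a: 6, b: 36, c: ⊤, d: ⊤, e: 36, f: ⊤}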